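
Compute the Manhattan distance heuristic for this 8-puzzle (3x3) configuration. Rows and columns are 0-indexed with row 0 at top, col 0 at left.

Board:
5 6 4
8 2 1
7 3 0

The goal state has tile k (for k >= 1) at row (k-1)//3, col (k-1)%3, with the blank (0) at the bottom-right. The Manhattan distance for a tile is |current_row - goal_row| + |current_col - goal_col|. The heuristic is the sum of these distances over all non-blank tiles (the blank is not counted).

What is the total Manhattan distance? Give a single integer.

Tile 5: (0,0)->(1,1) = 2
Tile 6: (0,1)->(1,2) = 2
Tile 4: (0,2)->(1,0) = 3
Tile 8: (1,0)->(2,1) = 2
Tile 2: (1,1)->(0,1) = 1
Tile 1: (1,2)->(0,0) = 3
Tile 7: (2,0)->(2,0) = 0
Tile 3: (2,1)->(0,2) = 3
Sum: 2 + 2 + 3 + 2 + 1 + 3 + 0 + 3 = 16

Answer: 16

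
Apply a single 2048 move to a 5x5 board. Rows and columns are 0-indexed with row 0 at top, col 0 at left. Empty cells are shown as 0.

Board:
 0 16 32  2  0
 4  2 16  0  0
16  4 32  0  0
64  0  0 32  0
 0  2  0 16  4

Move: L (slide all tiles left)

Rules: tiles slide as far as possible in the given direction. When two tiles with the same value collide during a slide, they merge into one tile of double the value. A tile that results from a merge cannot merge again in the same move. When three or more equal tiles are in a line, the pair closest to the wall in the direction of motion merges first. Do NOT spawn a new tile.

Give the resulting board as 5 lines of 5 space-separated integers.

Slide left:
row 0: [0, 16, 32, 2, 0] -> [16, 32, 2, 0, 0]
row 1: [4, 2, 16, 0, 0] -> [4, 2, 16, 0, 0]
row 2: [16, 4, 32, 0, 0] -> [16, 4, 32, 0, 0]
row 3: [64, 0, 0, 32, 0] -> [64, 32, 0, 0, 0]
row 4: [0, 2, 0, 16, 4] -> [2, 16, 4, 0, 0]

Answer: 16 32  2  0  0
 4  2 16  0  0
16  4 32  0  0
64 32  0  0  0
 2 16  4  0  0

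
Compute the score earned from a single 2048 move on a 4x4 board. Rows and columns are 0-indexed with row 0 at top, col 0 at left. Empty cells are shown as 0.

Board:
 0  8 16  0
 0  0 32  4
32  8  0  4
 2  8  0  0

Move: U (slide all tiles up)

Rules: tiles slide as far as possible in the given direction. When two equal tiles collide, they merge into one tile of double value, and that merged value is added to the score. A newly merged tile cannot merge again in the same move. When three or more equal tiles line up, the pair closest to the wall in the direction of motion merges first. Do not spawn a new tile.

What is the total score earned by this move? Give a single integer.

Answer: 24

Derivation:
Slide up:
col 0: [0, 0, 32, 2] -> [32, 2, 0, 0]  score +0 (running 0)
col 1: [8, 0, 8, 8] -> [16, 8, 0, 0]  score +16 (running 16)
col 2: [16, 32, 0, 0] -> [16, 32, 0, 0]  score +0 (running 16)
col 3: [0, 4, 4, 0] -> [8, 0, 0, 0]  score +8 (running 24)
Board after move:
32 16 16  8
 2  8 32  0
 0  0  0  0
 0  0  0  0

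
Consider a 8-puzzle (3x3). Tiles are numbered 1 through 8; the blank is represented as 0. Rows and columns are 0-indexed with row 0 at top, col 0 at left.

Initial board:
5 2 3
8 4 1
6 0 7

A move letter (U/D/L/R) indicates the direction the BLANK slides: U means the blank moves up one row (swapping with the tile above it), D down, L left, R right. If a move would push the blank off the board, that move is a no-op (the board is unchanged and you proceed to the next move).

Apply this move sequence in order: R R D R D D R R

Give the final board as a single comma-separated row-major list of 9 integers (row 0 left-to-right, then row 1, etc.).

After move 1 (R):
5 2 3
8 4 1
6 7 0

After move 2 (R):
5 2 3
8 4 1
6 7 0

After move 3 (D):
5 2 3
8 4 1
6 7 0

After move 4 (R):
5 2 3
8 4 1
6 7 0

After move 5 (D):
5 2 3
8 4 1
6 7 0

After move 6 (D):
5 2 3
8 4 1
6 7 0

After move 7 (R):
5 2 3
8 4 1
6 7 0

After move 8 (R):
5 2 3
8 4 1
6 7 0

Answer: 5, 2, 3, 8, 4, 1, 6, 7, 0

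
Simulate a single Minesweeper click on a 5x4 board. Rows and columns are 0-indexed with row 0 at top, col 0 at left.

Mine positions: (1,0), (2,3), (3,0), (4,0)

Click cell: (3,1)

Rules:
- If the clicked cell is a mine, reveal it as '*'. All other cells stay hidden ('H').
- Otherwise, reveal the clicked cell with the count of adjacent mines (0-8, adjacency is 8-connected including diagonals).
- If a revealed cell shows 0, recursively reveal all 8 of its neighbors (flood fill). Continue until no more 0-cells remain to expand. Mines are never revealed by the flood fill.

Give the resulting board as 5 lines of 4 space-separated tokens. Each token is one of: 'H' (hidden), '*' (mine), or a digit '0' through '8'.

H H H H
H H H H
H H H H
H 2 H H
H H H H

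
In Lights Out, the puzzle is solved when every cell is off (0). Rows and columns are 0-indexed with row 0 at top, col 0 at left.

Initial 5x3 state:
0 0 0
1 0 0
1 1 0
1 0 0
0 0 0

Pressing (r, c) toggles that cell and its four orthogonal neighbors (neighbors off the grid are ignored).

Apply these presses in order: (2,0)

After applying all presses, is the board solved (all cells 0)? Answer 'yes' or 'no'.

Answer: yes

Derivation:
After press 1 at (2,0):
0 0 0
0 0 0
0 0 0
0 0 0
0 0 0

Lights still on: 0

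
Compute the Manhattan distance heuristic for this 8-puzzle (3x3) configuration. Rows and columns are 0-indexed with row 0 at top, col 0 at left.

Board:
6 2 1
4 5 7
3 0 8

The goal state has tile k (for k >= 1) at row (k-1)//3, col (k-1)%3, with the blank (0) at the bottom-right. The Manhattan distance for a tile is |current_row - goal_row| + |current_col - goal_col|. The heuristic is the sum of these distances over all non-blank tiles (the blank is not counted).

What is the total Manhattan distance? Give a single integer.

Answer: 13

Derivation:
Tile 6: at (0,0), goal (1,2), distance |0-1|+|0-2| = 3
Tile 2: at (0,1), goal (0,1), distance |0-0|+|1-1| = 0
Tile 1: at (0,2), goal (0,0), distance |0-0|+|2-0| = 2
Tile 4: at (1,0), goal (1,0), distance |1-1|+|0-0| = 0
Tile 5: at (1,1), goal (1,1), distance |1-1|+|1-1| = 0
Tile 7: at (1,2), goal (2,0), distance |1-2|+|2-0| = 3
Tile 3: at (2,0), goal (0,2), distance |2-0|+|0-2| = 4
Tile 8: at (2,2), goal (2,1), distance |2-2|+|2-1| = 1
Sum: 3 + 0 + 2 + 0 + 0 + 3 + 4 + 1 = 13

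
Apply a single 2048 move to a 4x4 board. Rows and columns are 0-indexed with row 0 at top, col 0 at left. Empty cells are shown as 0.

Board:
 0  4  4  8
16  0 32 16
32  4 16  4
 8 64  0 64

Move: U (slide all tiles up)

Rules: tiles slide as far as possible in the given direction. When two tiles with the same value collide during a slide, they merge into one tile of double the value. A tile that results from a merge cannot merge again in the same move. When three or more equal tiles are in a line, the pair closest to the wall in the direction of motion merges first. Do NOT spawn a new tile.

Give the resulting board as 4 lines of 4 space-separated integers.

Slide up:
col 0: [0, 16, 32, 8] -> [16, 32, 8, 0]
col 1: [4, 0, 4, 64] -> [8, 64, 0, 0]
col 2: [4, 32, 16, 0] -> [4, 32, 16, 0]
col 3: [8, 16, 4, 64] -> [8, 16, 4, 64]

Answer: 16  8  4  8
32 64 32 16
 8  0 16  4
 0  0  0 64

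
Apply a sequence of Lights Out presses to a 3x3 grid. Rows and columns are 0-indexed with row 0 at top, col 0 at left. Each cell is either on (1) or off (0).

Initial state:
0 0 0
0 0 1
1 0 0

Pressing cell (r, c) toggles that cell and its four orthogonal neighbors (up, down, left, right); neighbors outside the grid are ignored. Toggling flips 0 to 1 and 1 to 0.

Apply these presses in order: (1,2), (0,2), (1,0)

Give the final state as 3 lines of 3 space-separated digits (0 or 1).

After press 1 at (1,2):
0 0 1
0 1 0
1 0 1

After press 2 at (0,2):
0 1 0
0 1 1
1 0 1

After press 3 at (1,0):
1 1 0
1 0 1
0 0 1

Answer: 1 1 0
1 0 1
0 0 1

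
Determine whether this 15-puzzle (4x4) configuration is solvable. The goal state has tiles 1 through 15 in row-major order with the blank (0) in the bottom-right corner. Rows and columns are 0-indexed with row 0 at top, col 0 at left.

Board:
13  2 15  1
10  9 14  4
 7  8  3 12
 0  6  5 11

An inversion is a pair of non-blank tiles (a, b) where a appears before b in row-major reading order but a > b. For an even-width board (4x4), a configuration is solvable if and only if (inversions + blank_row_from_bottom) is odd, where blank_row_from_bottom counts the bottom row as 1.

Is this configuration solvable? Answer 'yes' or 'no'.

Inversions: 57
Blank is in row 3 (0-indexed from top), which is row 1 counting from the bottom (bottom = 1).
57 + 1 = 58, which is even, so the puzzle is not solvable.

Answer: no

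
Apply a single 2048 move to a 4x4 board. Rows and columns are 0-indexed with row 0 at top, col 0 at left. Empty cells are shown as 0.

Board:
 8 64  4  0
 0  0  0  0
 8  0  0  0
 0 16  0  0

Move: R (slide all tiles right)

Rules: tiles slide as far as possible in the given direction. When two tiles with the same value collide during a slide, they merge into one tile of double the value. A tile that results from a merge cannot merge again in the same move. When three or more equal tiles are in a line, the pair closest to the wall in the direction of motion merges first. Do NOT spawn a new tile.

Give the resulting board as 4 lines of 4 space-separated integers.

Slide right:
row 0: [8, 64, 4, 0] -> [0, 8, 64, 4]
row 1: [0, 0, 0, 0] -> [0, 0, 0, 0]
row 2: [8, 0, 0, 0] -> [0, 0, 0, 8]
row 3: [0, 16, 0, 0] -> [0, 0, 0, 16]

Answer:  0  8 64  4
 0  0  0  0
 0  0  0  8
 0  0  0 16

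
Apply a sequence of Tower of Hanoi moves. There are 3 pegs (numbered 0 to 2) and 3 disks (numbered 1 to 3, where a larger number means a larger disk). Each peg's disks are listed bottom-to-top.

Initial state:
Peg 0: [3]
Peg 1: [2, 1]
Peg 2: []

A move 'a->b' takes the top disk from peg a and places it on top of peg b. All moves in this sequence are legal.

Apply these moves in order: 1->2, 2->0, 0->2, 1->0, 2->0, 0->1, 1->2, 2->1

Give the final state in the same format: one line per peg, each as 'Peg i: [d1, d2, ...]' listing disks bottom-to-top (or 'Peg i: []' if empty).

After move 1 (1->2):
Peg 0: [3]
Peg 1: [2]
Peg 2: [1]

After move 2 (2->0):
Peg 0: [3, 1]
Peg 1: [2]
Peg 2: []

After move 3 (0->2):
Peg 0: [3]
Peg 1: [2]
Peg 2: [1]

After move 4 (1->0):
Peg 0: [3, 2]
Peg 1: []
Peg 2: [1]

After move 5 (2->0):
Peg 0: [3, 2, 1]
Peg 1: []
Peg 2: []

After move 6 (0->1):
Peg 0: [3, 2]
Peg 1: [1]
Peg 2: []

After move 7 (1->2):
Peg 0: [3, 2]
Peg 1: []
Peg 2: [1]

After move 8 (2->1):
Peg 0: [3, 2]
Peg 1: [1]
Peg 2: []

Answer: Peg 0: [3, 2]
Peg 1: [1]
Peg 2: []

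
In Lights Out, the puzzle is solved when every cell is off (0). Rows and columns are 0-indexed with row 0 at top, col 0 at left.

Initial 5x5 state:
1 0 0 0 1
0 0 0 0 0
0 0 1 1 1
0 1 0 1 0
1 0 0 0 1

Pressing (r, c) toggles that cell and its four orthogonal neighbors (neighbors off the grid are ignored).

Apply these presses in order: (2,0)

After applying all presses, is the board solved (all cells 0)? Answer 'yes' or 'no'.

Answer: no

Derivation:
After press 1 at (2,0):
1 0 0 0 1
1 0 0 0 0
1 1 1 1 1
1 1 0 1 0
1 0 0 0 1

Lights still on: 13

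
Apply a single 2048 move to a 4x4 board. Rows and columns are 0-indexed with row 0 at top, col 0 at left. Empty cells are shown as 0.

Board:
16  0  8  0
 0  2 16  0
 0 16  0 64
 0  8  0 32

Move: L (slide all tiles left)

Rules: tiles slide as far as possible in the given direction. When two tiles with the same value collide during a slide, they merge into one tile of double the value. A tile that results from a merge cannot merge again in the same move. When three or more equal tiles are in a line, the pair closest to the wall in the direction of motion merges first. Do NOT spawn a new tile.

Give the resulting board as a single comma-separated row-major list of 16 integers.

Slide left:
row 0: [16, 0, 8, 0] -> [16, 8, 0, 0]
row 1: [0, 2, 16, 0] -> [2, 16, 0, 0]
row 2: [0, 16, 0, 64] -> [16, 64, 0, 0]
row 3: [0, 8, 0, 32] -> [8, 32, 0, 0]

Answer: 16, 8, 0, 0, 2, 16, 0, 0, 16, 64, 0, 0, 8, 32, 0, 0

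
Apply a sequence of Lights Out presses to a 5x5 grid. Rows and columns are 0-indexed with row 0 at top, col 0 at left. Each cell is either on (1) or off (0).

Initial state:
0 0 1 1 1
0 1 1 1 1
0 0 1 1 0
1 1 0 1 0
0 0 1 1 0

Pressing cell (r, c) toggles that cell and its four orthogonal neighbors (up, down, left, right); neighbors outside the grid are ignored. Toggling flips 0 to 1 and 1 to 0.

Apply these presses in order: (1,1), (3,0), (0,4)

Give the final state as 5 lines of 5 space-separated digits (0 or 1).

After press 1 at (1,1):
0 1 1 1 1
1 0 0 1 1
0 1 1 1 0
1 1 0 1 0
0 0 1 1 0

After press 2 at (3,0):
0 1 1 1 1
1 0 0 1 1
1 1 1 1 0
0 0 0 1 0
1 0 1 1 0

After press 3 at (0,4):
0 1 1 0 0
1 0 0 1 0
1 1 1 1 0
0 0 0 1 0
1 0 1 1 0

Answer: 0 1 1 0 0
1 0 0 1 0
1 1 1 1 0
0 0 0 1 0
1 0 1 1 0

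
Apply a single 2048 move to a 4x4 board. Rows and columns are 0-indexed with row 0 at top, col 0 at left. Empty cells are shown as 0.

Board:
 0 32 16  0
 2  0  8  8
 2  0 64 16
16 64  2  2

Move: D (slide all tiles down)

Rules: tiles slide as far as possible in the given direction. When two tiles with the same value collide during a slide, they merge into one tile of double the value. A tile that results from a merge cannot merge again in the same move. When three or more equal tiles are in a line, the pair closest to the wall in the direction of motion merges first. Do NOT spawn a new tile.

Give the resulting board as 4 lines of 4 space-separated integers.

Slide down:
col 0: [0, 2, 2, 16] -> [0, 0, 4, 16]
col 1: [32, 0, 0, 64] -> [0, 0, 32, 64]
col 2: [16, 8, 64, 2] -> [16, 8, 64, 2]
col 3: [0, 8, 16, 2] -> [0, 8, 16, 2]

Answer:  0  0 16  0
 0  0  8  8
 4 32 64 16
16 64  2  2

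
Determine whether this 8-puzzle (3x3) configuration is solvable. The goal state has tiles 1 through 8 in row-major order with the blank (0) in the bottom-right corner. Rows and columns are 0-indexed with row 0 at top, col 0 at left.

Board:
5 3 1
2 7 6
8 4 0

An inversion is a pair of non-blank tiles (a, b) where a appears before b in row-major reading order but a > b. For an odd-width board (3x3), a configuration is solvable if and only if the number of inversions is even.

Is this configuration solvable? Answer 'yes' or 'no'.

Inversions (pairs i<j in row-major order where tile[i] > tile[j] > 0): 10
10 is even, so the puzzle is solvable.

Answer: yes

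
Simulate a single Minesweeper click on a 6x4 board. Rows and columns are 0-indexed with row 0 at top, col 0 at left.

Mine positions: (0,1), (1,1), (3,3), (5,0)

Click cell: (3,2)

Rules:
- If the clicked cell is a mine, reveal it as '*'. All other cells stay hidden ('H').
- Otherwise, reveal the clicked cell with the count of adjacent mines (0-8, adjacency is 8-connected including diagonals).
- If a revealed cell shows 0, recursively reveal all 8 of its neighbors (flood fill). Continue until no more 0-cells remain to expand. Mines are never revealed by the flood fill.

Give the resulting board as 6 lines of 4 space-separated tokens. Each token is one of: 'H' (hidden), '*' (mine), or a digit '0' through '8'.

H H H H
H H H H
H H H H
H H 1 H
H H H H
H H H H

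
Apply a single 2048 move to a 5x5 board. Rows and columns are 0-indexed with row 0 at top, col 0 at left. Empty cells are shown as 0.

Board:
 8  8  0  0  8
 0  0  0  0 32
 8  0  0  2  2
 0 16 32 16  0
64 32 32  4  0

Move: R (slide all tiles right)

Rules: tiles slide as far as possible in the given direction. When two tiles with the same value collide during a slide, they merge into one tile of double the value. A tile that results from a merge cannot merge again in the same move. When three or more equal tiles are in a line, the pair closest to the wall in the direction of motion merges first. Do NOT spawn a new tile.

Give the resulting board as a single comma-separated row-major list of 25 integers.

Slide right:
row 0: [8, 8, 0, 0, 8] -> [0, 0, 0, 8, 16]
row 1: [0, 0, 0, 0, 32] -> [0, 0, 0, 0, 32]
row 2: [8, 0, 0, 2, 2] -> [0, 0, 0, 8, 4]
row 3: [0, 16, 32, 16, 0] -> [0, 0, 16, 32, 16]
row 4: [64, 32, 32, 4, 0] -> [0, 0, 64, 64, 4]

Answer: 0, 0, 0, 8, 16, 0, 0, 0, 0, 32, 0, 0, 0, 8, 4, 0, 0, 16, 32, 16, 0, 0, 64, 64, 4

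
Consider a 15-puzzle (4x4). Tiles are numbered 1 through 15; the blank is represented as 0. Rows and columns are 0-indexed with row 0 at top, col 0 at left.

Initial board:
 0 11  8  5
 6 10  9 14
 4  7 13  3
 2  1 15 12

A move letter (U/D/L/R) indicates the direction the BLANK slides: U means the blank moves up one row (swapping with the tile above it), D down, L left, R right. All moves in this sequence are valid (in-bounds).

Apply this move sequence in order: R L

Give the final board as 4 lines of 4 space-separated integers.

After move 1 (R):
11  0  8  5
 6 10  9 14
 4  7 13  3
 2  1 15 12

After move 2 (L):
 0 11  8  5
 6 10  9 14
 4  7 13  3
 2  1 15 12

Answer:  0 11  8  5
 6 10  9 14
 4  7 13  3
 2  1 15 12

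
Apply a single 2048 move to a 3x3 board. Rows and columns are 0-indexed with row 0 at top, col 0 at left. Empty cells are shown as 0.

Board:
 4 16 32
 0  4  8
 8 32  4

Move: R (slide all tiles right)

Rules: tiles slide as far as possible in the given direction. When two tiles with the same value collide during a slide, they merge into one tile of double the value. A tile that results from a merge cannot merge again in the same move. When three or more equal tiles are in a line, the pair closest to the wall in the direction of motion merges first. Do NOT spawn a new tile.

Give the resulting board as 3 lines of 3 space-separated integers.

Slide right:
row 0: [4, 16, 32] -> [4, 16, 32]
row 1: [0, 4, 8] -> [0, 4, 8]
row 2: [8, 32, 4] -> [8, 32, 4]

Answer:  4 16 32
 0  4  8
 8 32  4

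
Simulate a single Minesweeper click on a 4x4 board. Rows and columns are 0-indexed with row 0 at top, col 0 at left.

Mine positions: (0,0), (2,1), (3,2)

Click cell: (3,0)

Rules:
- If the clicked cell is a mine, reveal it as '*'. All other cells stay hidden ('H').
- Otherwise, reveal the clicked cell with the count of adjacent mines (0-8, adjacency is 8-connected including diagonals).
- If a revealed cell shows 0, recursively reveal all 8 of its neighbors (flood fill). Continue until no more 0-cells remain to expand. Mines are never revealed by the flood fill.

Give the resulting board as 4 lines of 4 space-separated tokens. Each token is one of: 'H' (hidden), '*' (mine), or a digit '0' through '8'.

H H H H
H H H H
H H H H
1 H H H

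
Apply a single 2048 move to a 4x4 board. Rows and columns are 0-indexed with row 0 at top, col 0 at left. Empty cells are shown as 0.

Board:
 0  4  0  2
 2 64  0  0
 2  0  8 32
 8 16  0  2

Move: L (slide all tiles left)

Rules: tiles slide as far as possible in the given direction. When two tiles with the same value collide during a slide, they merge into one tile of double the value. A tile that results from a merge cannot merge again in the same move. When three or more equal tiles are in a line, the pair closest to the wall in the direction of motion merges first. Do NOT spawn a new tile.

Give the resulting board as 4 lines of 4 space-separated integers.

Slide left:
row 0: [0, 4, 0, 2] -> [4, 2, 0, 0]
row 1: [2, 64, 0, 0] -> [2, 64, 0, 0]
row 2: [2, 0, 8, 32] -> [2, 8, 32, 0]
row 3: [8, 16, 0, 2] -> [8, 16, 2, 0]

Answer:  4  2  0  0
 2 64  0  0
 2  8 32  0
 8 16  2  0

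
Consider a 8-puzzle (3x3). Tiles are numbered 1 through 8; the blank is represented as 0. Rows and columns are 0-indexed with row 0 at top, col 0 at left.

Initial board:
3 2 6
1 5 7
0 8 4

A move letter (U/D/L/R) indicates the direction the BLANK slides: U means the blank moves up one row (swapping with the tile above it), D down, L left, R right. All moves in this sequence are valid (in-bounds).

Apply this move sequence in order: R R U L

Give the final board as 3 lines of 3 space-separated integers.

After move 1 (R):
3 2 6
1 5 7
8 0 4

After move 2 (R):
3 2 6
1 5 7
8 4 0

After move 3 (U):
3 2 6
1 5 0
8 4 7

After move 4 (L):
3 2 6
1 0 5
8 4 7

Answer: 3 2 6
1 0 5
8 4 7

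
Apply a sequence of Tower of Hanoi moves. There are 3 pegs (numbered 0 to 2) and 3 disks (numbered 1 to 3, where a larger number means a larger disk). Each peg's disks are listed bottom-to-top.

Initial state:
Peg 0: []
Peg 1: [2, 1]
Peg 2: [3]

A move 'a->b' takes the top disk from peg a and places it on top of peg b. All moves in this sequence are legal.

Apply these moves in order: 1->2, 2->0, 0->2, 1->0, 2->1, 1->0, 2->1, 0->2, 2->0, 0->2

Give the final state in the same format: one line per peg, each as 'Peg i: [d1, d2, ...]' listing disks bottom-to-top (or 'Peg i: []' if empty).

Answer: Peg 0: [2]
Peg 1: [3]
Peg 2: [1]

Derivation:
After move 1 (1->2):
Peg 0: []
Peg 1: [2]
Peg 2: [3, 1]

After move 2 (2->0):
Peg 0: [1]
Peg 1: [2]
Peg 2: [3]

After move 3 (0->2):
Peg 0: []
Peg 1: [2]
Peg 2: [3, 1]

After move 4 (1->0):
Peg 0: [2]
Peg 1: []
Peg 2: [3, 1]

After move 5 (2->1):
Peg 0: [2]
Peg 1: [1]
Peg 2: [3]

After move 6 (1->0):
Peg 0: [2, 1]
Peg 1: []
Peg 2: [3]

After move 7 (2->1):
Peg 0: [2, 1]
Peg 1: [3]
Peg 2: []

After move 8 (0->2):
Peg 0: [2]
Peg 1: [3]
Peg 2: [1]

After move 9 (2->0):
Peg 0: [2, 1]
Peg 1: [3]
Peg 2: []

After move 10 (0->2):
Peg 0: [2]
Peg 1: [3]
Peg 2: [1]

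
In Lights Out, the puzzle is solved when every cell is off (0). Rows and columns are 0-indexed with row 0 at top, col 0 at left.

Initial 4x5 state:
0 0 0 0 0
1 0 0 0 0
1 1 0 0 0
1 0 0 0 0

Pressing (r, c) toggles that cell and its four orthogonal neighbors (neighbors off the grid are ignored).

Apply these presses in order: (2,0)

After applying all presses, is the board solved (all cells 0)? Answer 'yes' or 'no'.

After press 1 at (2,0):
0 0 0 0 0
0 0 0 0 0
0 0 0 0 0
0 0 0 0 0

Lights still on: 0

Answer: yes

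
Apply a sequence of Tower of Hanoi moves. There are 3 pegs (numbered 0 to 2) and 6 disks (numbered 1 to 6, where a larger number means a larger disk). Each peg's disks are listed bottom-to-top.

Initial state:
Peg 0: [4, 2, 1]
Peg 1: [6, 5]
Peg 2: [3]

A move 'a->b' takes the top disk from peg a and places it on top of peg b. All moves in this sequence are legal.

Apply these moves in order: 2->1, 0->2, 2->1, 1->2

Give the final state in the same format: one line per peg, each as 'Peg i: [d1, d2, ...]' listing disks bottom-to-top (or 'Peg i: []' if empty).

Answer: Peg 0: [4, 2]
Peg 1: [6, 5, 3]
Peg 2: [1]

Derivation:
After move 1 (2->1):
Peg 0: [4, 2, 1]
Peg 1: [6, 5, 3]
Peg 2: []

After move 2 (0->2):
Peg 0: [4, 2]
Peg 1: [6, 5, 3]
Peg 2: [1]

After move 3 (2->1):
Peg 0: [4, 2]
Peg 1: [6, 5, 3, 1]
Peg 2: []

After move 4 (1->2):
Peg 0: [4, 2]
Peg 1: [6, 5, 3]
Peg 2: [1]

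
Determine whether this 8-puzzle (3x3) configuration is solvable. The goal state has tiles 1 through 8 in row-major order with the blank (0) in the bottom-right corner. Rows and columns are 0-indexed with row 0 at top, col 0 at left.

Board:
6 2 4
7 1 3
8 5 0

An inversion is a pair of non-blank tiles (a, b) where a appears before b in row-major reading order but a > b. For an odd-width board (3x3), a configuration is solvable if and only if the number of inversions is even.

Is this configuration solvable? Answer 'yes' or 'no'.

Answer: yes

Derivation:
Inversions (pairs i<j in row-major order where tile[i] > tile[j] > 0): 12
12 is even, so the puzzle is solvable.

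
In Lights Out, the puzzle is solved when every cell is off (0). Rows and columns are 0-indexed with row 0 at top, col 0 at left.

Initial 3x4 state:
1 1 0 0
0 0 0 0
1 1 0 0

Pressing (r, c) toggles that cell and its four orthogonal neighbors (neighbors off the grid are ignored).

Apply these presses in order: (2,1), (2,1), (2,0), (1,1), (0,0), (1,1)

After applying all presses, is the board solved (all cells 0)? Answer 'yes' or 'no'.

Answer: yes

Derivation:
After press 1 at (2,1):
1 1 0 0
0 1 0 0
0 0 1 0

After press 2 at (2,1):
1 1 0 0
0 0 0 0
1 1 0 0

After press 3 at (2,0):
1 1 0 0
1 0 0 0
0 0 0 0

After press 4 at (1,1):
1 0 0 0
0 1 1 0
0 1 0 0

After press 5 at (0,0):
0 1 0 0
1 1 1 0
0 1 0 0

After press 6 at (1,1):
0 0 0 0
0 0 0 0
0 0 0 0

Lights still on: 0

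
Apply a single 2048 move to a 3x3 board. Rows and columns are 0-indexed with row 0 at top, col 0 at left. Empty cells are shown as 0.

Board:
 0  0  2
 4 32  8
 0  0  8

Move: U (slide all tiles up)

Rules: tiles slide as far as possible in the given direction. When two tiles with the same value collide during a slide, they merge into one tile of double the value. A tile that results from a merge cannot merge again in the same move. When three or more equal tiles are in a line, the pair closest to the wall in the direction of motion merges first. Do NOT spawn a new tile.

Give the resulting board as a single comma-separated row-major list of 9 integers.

Answer: 4, 32, 2, 0, 0, 16, 0, 0, 0

Derivation:
Slide up:
col 0: [0, 4, 0] -> [4, 0, 0]
col 1: [0, 32, 0] -> [32, 0, 0]
col 2: [2, 8, 8] -> [2, 16, 0]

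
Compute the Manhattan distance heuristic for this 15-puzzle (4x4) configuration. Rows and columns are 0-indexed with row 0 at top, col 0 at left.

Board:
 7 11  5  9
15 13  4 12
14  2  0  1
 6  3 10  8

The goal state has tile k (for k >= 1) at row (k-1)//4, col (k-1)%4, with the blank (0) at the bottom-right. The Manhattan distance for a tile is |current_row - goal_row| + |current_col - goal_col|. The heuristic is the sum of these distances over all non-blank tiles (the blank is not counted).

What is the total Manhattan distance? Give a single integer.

Answer: 44

Derivation:
Tile 7: (0,0)->(1,2) = 3
Tile 11: (0,1)->(2,2) = 3
Tile 5: (0,2)->(1,0) = 3
Tile 9: (0,3)->(2,0) = 5
Tile 15: (1,0)->(3,2) = 4
Tile 13: (1,1)->(3,0) = 3
Tile 4: (1,2)->(0,3) = 2
Tile 12: (1,3)->(2,3) = 1
Tile 14: (2,0)->(3,1) = 2
Tile 2: (2,1)->(0,1) = 2
Tile 1: (2,3)->(0,0) = 5
Tile 6: (3,0)->(1,1) = 3
Tile 3: (3,1)->(0,2) = 4
Tile 10: (3,2)->(2,1) = 2
Tile 8: (3,3)->(1,3) = 2
Sum: 3 + 3 + 3 + 5 + 4 + 3 + 2 + 1 + 2 + 2 + 5 + 3 + 4 + 2 + 2 = 44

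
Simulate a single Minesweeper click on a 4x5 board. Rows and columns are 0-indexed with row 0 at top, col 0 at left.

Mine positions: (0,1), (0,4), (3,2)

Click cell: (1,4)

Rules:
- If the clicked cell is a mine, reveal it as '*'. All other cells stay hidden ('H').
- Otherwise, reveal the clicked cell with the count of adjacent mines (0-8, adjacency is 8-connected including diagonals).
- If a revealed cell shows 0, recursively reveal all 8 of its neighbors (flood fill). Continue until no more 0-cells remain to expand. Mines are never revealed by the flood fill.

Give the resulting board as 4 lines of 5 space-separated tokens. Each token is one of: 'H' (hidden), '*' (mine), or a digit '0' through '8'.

H H H H H
H H H H 1
H H H H H
H H H H H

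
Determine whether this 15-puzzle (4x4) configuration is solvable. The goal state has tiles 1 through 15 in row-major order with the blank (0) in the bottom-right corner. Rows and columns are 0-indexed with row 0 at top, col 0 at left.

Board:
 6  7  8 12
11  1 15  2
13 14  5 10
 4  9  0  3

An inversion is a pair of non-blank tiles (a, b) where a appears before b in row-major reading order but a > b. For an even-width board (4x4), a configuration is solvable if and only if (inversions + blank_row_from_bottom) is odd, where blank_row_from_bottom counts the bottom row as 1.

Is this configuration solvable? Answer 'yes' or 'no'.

Inversions: 55
Blank is in row 3 (0-indexed from top), which is row 1 counting from the bottom (bottom = 1).
55 + 1 = 56, which is even, so the puzzle is not solvable.

Answer: no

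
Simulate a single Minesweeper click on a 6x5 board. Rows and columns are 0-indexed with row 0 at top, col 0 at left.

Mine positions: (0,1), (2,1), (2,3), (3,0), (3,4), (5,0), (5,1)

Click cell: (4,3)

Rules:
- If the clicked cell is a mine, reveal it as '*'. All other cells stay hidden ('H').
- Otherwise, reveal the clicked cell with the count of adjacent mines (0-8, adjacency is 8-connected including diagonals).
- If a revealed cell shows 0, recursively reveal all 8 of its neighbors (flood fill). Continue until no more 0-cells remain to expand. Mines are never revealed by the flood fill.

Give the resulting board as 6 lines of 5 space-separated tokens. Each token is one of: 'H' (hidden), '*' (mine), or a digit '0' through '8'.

H H H H H
H H H H H
H H H H H
H H H H H
H H H 1 H
H H H H H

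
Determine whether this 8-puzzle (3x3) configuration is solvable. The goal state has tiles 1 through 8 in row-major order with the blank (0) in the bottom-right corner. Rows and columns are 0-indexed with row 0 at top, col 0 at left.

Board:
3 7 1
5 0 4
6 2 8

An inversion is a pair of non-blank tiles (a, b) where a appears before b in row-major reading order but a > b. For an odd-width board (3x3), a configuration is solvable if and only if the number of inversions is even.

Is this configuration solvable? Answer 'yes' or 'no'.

Answer: no

Derivation:
Inversions (pairs i<j in row-major order where tile[i] > tile[j] > 0): 11
11 is odd, so the puzzle is not solvable.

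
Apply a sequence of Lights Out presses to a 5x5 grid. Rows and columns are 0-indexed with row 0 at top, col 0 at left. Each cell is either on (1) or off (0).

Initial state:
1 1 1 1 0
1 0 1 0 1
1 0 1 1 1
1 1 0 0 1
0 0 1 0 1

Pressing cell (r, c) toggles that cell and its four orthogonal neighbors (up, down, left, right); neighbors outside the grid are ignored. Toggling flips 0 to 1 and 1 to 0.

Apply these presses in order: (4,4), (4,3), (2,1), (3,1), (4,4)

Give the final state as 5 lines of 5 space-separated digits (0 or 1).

Answer: 1 1 1 1 0
1 1 1 0 1
0 0 0 1 1
0 1 1 1 1
0 1 0 1 0

Derivation:
After press 1 at (4,4):
1 1 1 1 0
1 0 1 0 1
1 0 1 1 1
1 1 0 0 0
0 0 1 1 0

After press 2 at (4,3):
1 1 1 1 0
1 0 1 0 1
1 0 1 1 1
1 1 0 1 0
0 0 0 0 1

After press 3 at (2,1):
1 1 1 1 0
1 1 1 0 1
0 1 0 1 1
1 0 0 1 0
0 0 0 0 1

After press 4 at (3,1):
1 1 1 1 0
1 1 1 0 1
0 0 0 1 1
0 1 1 1 0
0 1 0 0 1

After press 5 at (4,4):
1 1 1 1 0
1 1 1 0 1
0 0 0 1 1
0 1 1 1 1
0 1 0 1 0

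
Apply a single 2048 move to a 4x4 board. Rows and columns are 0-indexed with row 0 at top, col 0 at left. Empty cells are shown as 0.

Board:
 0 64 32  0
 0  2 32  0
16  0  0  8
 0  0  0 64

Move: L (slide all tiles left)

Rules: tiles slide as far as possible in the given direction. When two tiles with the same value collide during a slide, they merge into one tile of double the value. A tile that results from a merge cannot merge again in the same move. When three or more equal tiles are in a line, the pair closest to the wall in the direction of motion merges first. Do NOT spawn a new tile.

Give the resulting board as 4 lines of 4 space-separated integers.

Slide left:
row 0: [0, 64, 32, 0] -> [64, 32, 0, 0]
row 1: [0, 2, 32, 0] -> [2, 32, 0, 0]
row 2: [16, 0, 0, 8] -> [16, 8, 0, 0]
row 3: [0, 0, 0, 64] -> [64, 0, 0, 0]

Answer: 64 32  0  0
 2 32  0  0
16  8  0  0
64  0  0  0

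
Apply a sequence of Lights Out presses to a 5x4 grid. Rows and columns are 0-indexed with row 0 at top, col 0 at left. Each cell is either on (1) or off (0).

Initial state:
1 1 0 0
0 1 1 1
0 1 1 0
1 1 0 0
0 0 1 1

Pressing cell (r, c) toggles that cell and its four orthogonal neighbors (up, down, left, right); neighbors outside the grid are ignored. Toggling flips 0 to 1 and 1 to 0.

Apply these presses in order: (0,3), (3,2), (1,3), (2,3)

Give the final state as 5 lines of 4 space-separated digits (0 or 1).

After press 1 at (0,3):
1 1 1 1
0 1 1 0
0 1 1 0
1 1 0 0
0 0 1 1

After press 2 at (3,2):
1 1 1 1
0 1 1 0
0 1 0 0
1 0 1 1
0 0 0 1

After press 3 at (1,3):
1 1 1 0
0 1 0 1
0 1 0 1
1 0 1 1
0 0 0 1

After press 4 at (2,3):
1 1 1 0
0 1 0 0
0 1 1 0
1 0 1 0
0 0 0 1

Answer: 1 1 1 0
0 1 0 0
0 1 1 0
1 0 1 0
0 0 0 1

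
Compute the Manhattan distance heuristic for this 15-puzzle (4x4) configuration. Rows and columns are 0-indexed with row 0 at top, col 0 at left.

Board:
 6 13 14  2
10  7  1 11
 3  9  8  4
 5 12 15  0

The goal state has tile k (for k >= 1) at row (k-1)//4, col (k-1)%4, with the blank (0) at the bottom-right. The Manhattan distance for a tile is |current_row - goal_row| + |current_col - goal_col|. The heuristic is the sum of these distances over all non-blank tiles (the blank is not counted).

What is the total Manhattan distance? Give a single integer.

Tile 6: (0,0)->(1,1) = 2
Tile 13: (0,1)->(3,0) = 4
Tile 14: (0,2)->(3,1) = 4
Tile 2: (0,3)->(0,1) = 2
Tile 10: (1,0)->(2,1) = 2
Tile 7: (1,1)->(1,2) = 1
Tile 1: (1,2)->(0,0) = 3
Tile 11: (1,3)->(2,2) = 2
Tile 3: (2,0)->(0,2) = 4
Tile 9: (2,1)->(2,0) = 1
Tile 8: (2,2)->(1,3) = 2
Tile 4: (2,3)->(0,3) = 2
Tile 5: (3,0)->(1,0) = 2
Tile 12: (3,1)->(2,3) = 3
Tile 15: (3,2)->(3,2) = 0
Sum: 2 + 4 + 4 + 2 + 2 + 1 + 3 + 2 + 4 + 1 + 2 + 2 + 2 + 3 + 0 = 34

Answer: 34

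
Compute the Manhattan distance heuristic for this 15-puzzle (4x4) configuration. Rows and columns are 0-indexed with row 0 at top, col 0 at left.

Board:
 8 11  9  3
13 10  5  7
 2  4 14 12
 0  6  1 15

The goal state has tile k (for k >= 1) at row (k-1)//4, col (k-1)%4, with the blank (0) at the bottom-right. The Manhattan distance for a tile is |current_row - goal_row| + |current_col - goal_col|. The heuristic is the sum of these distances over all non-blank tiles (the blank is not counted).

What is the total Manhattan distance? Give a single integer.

Tile 8: at (0,0), goal (1,3), distance |0-1|+|0-3| = 4
Tile 11: at (0,1), goal (2,2), distance |0-2|+|1-2| = 3
Tile 9: at (0,2), goal (2,0), distance |0-2|+|2-0| = 4
Tile 3: at (0,3), goal (0,2), distance |0-0|+|3-2| = 1
Tile 13: at (1,0), goal (3,0), distance |1-3|+|0-0| = 2
Tile 10: at (1,1), goal (2,1), distance |1-2|+|1-1| = 1
Tile 5: at (1,2), goal (1,0), distance |1-1|+|2-0| = 2
Tile 7: at (1,3), goal (1,2), distance |1-1|+|3-2| = 1
Tile 2: at (2,0), goal (0,1), distance |2-0|+|0-1| = 3
Tile 4: at (2,1), goal (0,3), distance |2-0|+|1-3| = 4
Tile 14: at (2,2), goal (3,1), distance |2-3|+|2-1| = 2
Tile 12: at (2,3), goal (2,3), distance |2-2|+|3-3| = 0
Tile 6: at (3,1), goal (1,1), distance |3-1|+|1-1| = 2
Tile 1: at (3,2), goal (0,0), distance |3-0|+|2-0| = 5
Tile 15: at (3,3), goal (3,2), distance |3-3|+|3-2| = 1
Sum: 4 + 3 + 4 + 1 + 2 + 1 + 2 + 1 + 3 + 4 + 2 + 0 + 2 + 5 + 1 = 35

Answer: 35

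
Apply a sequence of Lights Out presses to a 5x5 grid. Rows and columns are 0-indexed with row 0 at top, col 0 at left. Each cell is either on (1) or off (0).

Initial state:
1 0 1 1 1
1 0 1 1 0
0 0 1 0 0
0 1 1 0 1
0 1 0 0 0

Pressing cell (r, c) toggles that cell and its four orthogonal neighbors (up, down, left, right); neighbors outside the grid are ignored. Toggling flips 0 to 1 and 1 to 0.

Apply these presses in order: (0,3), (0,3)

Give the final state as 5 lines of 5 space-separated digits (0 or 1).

Answer: 1 0 1 1 1
1 0 1 1 0
0 0 1 0 0
0 1 1 0 1
0 1 0 0 0

Derivation:
After press 1 at (0,3):
1 0 0 0 0
1 0 1 0 0
0 0 1 0 0
0 1 1 0 1
0 1 0 0 0

After press 2 at (0,3):
1 0 1 1 1
1 0 1 1 0
0 0 1 0 0
0 1 1 0 1
0 1 0 0 0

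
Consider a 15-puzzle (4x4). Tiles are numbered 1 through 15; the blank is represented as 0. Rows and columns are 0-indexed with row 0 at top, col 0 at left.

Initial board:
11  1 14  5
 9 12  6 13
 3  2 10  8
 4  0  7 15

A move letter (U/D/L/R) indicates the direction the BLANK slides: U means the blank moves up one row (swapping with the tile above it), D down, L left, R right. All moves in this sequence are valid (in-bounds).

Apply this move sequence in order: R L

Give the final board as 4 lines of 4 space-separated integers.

After move 1 (R):
11  1 14  5
 9 12  6 13
 3  2 10  8
 4  7  0 15

After move 2 (L):
11  1 14  5
 9 12  6 13
 3  2 10  8
 4  0  7 15

Answer: 11  1 14  5
 9 12  6 13
 3  2 10  8
 4  0  7 15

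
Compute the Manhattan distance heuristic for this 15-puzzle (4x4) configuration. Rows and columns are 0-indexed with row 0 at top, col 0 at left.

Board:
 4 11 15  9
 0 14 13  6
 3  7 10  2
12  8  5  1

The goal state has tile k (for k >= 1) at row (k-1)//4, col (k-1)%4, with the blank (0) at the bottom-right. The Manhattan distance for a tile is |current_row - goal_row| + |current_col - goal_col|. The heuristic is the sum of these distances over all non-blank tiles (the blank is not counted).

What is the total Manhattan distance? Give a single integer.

Tile 4: at (0,0), goal (0,3), distance |0-0|+|0-3| = 3
Tile 11: at (0,1), goal (2,2), distance |0-2|+|1-2| = 3
Tile 15: at (0,2), goal (3,2), distance |0-3|+|2-2| = 3
Tile 9: at (0,3), goal (2,0), distance |0-2|+|3-0| = 5
Tile 14: at (1,1), goal (3,1), distance |1-3|+|1-1| = 2
Tile 13: at (1,2), goal (3,0), distance |1-3|+|2-0| = 4
Tile 6: at (1,3), goal (1,1), distance |1-1|+|3-1| = 2
Tile 3: at (2,0), goal (0,2), distance |2-0|+|0-2| = 4
Tile 7: at (2,1), goal (1,2), distance |2-1|+|1-2| = 2
Tile 10: at (2,2), goal (2,1), distance |2-2|+|2-1| = 1
Tile 2: at (2,3), goal (0,1), distance |2-0|+|3-1| = 4
Tile 12: at (3,0), goal (2,3), distance |3-2|+|0-3| = 4
Tile 8: at (3,1), goal (1,3), distance |3-1|+|1-3| = 4
Tile 5: at (3,2), goal (1,0), distance |3-1|+|2-0| = 4
Tile 1: at (3,3), goal (0,0), distance |3-0|+|3-0| = 6
Sum: 3 + 3 + 3 + 5 + 2 + 4 + 2 + 4 + 2 + 1 + 4 + 4 + 4 + 4 + 6 = 51

Answer: 51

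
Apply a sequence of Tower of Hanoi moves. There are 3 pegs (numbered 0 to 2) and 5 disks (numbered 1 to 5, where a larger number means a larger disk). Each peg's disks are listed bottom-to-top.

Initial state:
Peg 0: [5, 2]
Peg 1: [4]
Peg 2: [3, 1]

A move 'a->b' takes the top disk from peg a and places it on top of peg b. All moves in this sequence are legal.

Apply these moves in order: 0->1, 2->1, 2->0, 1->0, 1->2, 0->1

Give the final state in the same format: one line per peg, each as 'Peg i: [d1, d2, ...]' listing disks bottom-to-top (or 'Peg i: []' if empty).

After move 1 (0->1):
Peg 0: [5]
Peg 1: [4, 2]
Peg 2: [3, 1]

After move 2 (2->1):
Peg 0: [5]
Peg 1: [4, 2, 1]
Peg 2: [3]

After move 3 (2->0):
Peg 0: [5, 3]
Peg 1: [4, 2, 1]
Peg 2: []

After move 4 (1->0):
Peg 0: [5, 3, 1]
Peg 1: [4, 2]
Peg 2: []

After move 5 (1->2):
Peg 0: [5, 3, 1]
Peg 1: [4]
Peg 2: [2]

After move 6 (0->1):
Peg 0: [5, 3]
Peg 1: [4, 1]
Peg 2: [2]

Answer: Peg 0: [5, 3]
Peg 1: [4, 1]
Peg 2: [2]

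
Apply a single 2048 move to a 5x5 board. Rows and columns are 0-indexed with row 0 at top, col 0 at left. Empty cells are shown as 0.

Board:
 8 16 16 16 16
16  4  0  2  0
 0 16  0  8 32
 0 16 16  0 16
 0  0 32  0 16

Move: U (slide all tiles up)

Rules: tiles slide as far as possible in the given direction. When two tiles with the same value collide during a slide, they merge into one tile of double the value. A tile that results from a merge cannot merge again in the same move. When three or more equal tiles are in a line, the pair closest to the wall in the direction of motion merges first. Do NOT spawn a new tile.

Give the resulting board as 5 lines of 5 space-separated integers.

Slide up:
col 0: [8, 16, 0, 0, 0] -> [8, 16, 0, 0, 0]
col 1: [16, 4, 16, 16, 0] -> [16, 4, 32, 0, 0]
col 2: [16, 0, 0, 16, 32] -> [32, 32, 0, 0, 0]
col 3: [16, 2, 8, 0, 0] -> [16, 2, 8, 0, 0]
col 4: [16, 0, 32, 16, 16] -> [16, 32, 32, 0, 0]

Answer:  8 16 32 16 16
16  4 32  2 32
 0 32  0  8 32
 0  0  0  0  0
 0  0  0  0  0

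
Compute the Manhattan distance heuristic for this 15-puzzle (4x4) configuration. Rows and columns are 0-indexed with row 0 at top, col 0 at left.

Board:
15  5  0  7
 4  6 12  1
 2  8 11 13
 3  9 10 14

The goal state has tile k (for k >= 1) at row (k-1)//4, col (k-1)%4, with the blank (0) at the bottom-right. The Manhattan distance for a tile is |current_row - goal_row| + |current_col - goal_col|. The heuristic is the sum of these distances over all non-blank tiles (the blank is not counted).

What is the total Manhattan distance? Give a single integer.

Tile 15: at (0,0), goal (3,2), distance |0-3|+|0-2| = 5
Tile 5: at (0,1), goal (1,0), distance |0-1|+|1-0| = 2
Tile 7: at (0,3), goal (1,2), distance |0-1|+|3-2| = 2
Tile 4: at (1,0), goal (0,3), distance |1-0|+|0-3| = 4
Tile 6: at (1,1), goal (1,1), distance |1-1|+|1-1| = 0
Tile 12: at (1,2), goal (2,3), distance |1-2|+|2-3| = 2
Tile 1: at (1,3), goal (0,0), distance |1-0|+|3-0| = 4
Tile 2: at (2,0), goal (0,1), distance |2-0|+|0-1| = 3
Tile 8: at (2,1), goal (1,3), distance |2-1|+|1-3| = 3
Tile 11: at (2,2), goal (2,2), distance |2-2|+|2-2| = 0
Tile 13: at (2,3), goal (3,0), distance |2-3|+|3-0| = 4
Tile 3: at (3,0), goal (0,2), distance |3-0|+|0-2| = 5
Tile 9: at (3,1), goal (2,0), distance |3-2|+|1-0| = 2
Tile 10: at (3,2), goal (2,1), distance |3-2|+|2-1| = 2
Tile 14: at (3,3), goal (3,1), distance |3-3|+|3-1| = 2
Sum: 5 + 2 + 2 + 4 + 0 + 2 + 4 + 3 + 3 + 0 + 4 + 5 + 2 + 2 + 2 = 40

Answer: 40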